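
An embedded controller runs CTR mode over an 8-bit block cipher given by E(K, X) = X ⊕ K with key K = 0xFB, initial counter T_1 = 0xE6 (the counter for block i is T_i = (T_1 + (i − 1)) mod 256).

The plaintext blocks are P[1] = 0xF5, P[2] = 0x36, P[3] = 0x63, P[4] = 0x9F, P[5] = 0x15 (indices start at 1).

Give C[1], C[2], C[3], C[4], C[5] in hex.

C[1] = 0xE8, C[2] = 0x2A, C[3] = 0x70, C[4] = 0x8D, C[5] = 0x04

CTR encryption: S_i = E(K, T_i) where T_i is the counter for block i; C_i = P_i ⊕ S_i.
C[1]: T = 0xE6, S = E(K, T) = 0x1D; 0xF5 ⊕ 0x1D = 0xE8.
C[2]: T = 0xE7, S = E(K, T) = 0x1C; 0x36 ⊕ 0x1C = 0x2A.
C[3]: T = 0xE8, S = E(K, T) = 0x13; 0x63 ⊕ 0x13 = 0x70.
C[4]: T = 0xE9, S = E(K, T) = 0x12; 0x9F ⊕ 0x12 = 0x8D.
C[5]: T = 0xEA, S = E(K, T) = 0x11; 0x15 ⊕ 0x11 = 0x04.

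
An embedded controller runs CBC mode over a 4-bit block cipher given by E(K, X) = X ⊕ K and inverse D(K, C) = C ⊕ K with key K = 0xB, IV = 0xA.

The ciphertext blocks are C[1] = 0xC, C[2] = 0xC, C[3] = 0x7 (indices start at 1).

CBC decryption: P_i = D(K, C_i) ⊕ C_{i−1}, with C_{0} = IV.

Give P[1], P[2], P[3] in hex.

P[1] = 0xD, P[2] = 0xB, P[3] = 0x0

P[1]: D(K, 0xC) = 0x7; 0x7 ⊕ 0xA = 0xD.
P[2]: D(K, 0xC) = 0x7; 0x7 ⊕ 0xC = 0xB.
P[3]: D(K, 0x7) = 0xC; 0xC ⊕ 0xC = 0x0.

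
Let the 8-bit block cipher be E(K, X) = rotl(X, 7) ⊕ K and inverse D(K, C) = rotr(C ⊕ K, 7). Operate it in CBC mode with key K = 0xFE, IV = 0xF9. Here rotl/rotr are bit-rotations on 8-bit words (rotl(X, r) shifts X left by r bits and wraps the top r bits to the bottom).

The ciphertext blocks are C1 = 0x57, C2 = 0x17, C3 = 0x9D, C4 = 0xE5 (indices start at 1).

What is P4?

P4 = 0xAB

CBC decryption: P_i = D(K, C_i) ⊕ C_{i−1}, with C_{0} = IV.
P4: D(K, 0xE5) = 0x36; 0x36 ⊕ 0x9D = 0xAB.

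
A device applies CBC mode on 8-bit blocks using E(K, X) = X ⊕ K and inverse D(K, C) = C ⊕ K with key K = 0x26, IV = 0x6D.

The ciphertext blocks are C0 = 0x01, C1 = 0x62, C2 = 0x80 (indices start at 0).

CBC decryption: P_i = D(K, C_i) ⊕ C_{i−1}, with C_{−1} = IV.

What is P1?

P1: D(K, 0x62) = 0x44; 0x44 ⊕ 0x01 = 0x45.

P1 = 0x45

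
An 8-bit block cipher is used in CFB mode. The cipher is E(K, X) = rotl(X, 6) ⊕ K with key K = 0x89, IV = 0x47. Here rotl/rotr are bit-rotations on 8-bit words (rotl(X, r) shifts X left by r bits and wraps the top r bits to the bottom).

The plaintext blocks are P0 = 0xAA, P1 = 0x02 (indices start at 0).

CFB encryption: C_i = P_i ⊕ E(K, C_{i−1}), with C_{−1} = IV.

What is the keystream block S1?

C0: E(K, 0x47) = 0x58; 0xAA ⊕ 0x58 = 0xF2.
C1: E(K, 0xF2) = 0x35; 0x02 ⊕ 0x35 = 0x37.
So S1 = 0x35.

0x35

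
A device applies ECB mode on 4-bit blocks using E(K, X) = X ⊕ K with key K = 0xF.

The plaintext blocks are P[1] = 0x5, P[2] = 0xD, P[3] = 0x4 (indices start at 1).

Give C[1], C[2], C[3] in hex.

C[1] = 0xA, C[2] = 0x2, C[3] = 0xB

ECB encryption: C_i = E(K, P_i).
C[1]: E(K, 0x5) = 0xA.
C[2]: E(K, 0xD) = 0x2.
C[3]: E(K, 0x4) = 0xB.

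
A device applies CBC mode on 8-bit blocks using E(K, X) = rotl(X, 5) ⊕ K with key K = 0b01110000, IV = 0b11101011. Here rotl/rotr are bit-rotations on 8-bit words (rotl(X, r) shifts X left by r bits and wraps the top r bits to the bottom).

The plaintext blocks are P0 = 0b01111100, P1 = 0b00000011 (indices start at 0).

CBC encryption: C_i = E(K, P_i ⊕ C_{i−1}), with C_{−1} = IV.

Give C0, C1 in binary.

C0: P0 ⊕ 0b11101011 = 0b10010111; E(K, 0b10010111) = 0b10000010.
C1: P1 ⊕ 0b10000010 = 0b10000001; E(K, 0b10000001) = 0b01000000.

C0 = 0b10000010, C1 = 0b01000000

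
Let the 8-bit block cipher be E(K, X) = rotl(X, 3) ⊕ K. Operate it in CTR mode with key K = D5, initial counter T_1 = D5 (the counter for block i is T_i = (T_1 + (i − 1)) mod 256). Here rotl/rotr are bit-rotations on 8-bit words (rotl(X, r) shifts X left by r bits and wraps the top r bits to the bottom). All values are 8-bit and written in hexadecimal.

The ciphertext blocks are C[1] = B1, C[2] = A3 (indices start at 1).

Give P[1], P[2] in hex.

P[1] = CA, P[2] = C0

CTR decryption: S_i = E(K, T_i) where T_i is the counter for block i; P_i = C_i ⊕ S_i.
P[1]: T = D5, S = E(K, T) = 7B; B1 ⊕ 7B = CA.
P[2]: T = D6, S = E(K, T) = 63; A3 ⊕ 63 = C0.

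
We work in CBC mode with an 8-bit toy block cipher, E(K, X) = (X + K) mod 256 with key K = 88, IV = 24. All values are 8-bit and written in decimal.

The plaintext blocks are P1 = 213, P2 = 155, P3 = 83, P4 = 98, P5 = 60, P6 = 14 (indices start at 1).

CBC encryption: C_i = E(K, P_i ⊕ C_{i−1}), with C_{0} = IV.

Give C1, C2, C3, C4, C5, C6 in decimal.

C1: P1 ⊕ 24 = 205; E(K, 205) = 37.
C2: P2 ⊕ 37 = 190; E(K, 190) = 22.
C3: P3 ⊕ 22 = 69; E(K, 69) = 157.
C4: P4 ⊕ 157 = 255; E(K, 255) = 87.
C5: P5 ⊕ 87 = 107; E(K, 107) = 195.
C6: P6 ⊕ 195 = 205; E(K, 205) = 37.

C1 = 37, C2 = 22, C3 = 157, C4 = 87, C5 = 195, C6 = 37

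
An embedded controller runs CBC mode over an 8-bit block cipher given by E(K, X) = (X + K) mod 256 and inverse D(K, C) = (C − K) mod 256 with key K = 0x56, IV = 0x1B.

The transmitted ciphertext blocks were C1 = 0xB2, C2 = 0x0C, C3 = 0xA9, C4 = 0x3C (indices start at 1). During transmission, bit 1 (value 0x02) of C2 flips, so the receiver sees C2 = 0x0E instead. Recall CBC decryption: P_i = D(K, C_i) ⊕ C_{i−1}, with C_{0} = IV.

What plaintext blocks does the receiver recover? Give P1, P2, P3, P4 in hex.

Only C2 changed, to 0x0E. In CBC, a change in C_i garbles P_i and flips the same bit in P_{i+1}. Decrypting the received ciphertext:
P1: D(K, 0xB2) = 0x5C; 0x5C ⊕ 0x1B = 0x47.
P2: D(K, 0x0E) = 0xB8; 0xB8 ⊕ 0xB2 = 0x0A.
P3: D(K, 0xA9) = 0x53; 0x53 ⊕ 0x0E = 0x5D.
P4: D(K, 0x3C) = 0xE6; 0xE6 ⊕ 0xA9 = 0x4F.
Blocks that differ from the original plaintext: P2, P3.

P1 = 0x47, P2 = 0x0A, P3 = 0x5D, P4 = 0x4F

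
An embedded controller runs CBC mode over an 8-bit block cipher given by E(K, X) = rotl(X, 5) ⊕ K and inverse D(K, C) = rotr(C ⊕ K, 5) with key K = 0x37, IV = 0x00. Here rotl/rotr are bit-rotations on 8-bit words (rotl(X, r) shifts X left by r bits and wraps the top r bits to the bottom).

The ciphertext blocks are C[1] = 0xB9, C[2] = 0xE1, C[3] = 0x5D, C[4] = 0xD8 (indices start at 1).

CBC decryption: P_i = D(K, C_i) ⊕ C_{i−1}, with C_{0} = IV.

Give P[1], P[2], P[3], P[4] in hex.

P[1]: D(K, 0xB9) = 0x74; 0x74 ⊕ 0x00 = 0x74.
P[2]: D(K, 0xE1) = 0xB6; 0xB6 ⊕ 0xB9 = 0x0F.
P[3]: D(K, 0x5D) = 0x53; 0x53 ⊕ 0xE1 = 0xB2.
P[4]: D(K, 0xD8) = 0x7F; 0x7F ⊕ 0x5D = 0x22.

P[1] = 0x74, P[2] = 0x0F, P[3] = 0xB2, P[4] = 0x22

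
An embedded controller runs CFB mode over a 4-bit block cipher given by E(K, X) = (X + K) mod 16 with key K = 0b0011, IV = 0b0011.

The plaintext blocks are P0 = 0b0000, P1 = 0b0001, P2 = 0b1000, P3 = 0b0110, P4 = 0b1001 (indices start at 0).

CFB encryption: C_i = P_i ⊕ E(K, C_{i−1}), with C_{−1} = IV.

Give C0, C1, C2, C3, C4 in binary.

C0: E(K, 0b0011) = 0b0110; 0b0000 ⊕ 0b0110 = 0b0110.
C1: E(K, 0b0110) = 0b1001; 0b0001 ⊕ 0b1001 = 0b1000.
C2: E(K, 0b1000) = 0b1011; 0b1000 ⊕ 0b1011 = 0b0011.
C3: E(K, 0b0011) = 0b0110; 0b0110 ⊕ 0b0110 = 0b0000.
C4: E(K, 0b0000) = 0b0011; 0b1001 ⊕ 0b0011 = 0b1010.

C0 = 0b0110, C1 = 0b1000, C2 = 0b0011, C3 = 0b0000, C4 = 0b1010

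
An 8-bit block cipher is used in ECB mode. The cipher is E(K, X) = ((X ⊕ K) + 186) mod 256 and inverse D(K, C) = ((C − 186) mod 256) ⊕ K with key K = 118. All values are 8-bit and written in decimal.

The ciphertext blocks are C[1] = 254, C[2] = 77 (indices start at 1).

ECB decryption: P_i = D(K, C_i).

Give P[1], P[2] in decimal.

P[1] = 50, P[2] = 229

P[1]: D(K, 254) = 50.
P[2]: D(K, 77) = 229.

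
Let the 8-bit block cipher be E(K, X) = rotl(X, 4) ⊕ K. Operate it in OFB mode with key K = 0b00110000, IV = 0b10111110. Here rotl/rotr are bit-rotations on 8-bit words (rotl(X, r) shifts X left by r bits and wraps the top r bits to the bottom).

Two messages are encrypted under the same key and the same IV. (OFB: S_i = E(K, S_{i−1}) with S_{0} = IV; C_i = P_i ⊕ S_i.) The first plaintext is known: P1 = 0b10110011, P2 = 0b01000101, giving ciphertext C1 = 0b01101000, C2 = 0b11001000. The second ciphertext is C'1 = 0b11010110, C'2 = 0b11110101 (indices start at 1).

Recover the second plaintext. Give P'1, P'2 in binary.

In OFB with a reused IV, both messages share the same keystream S_i, so C_i ⊕ C'_i = P_i ⊕ P'_i and thus P'_i = P_i ⊕ C_i ⊕ C'_i.
P'1: 0b10110011 ⊕ 0b01101000 ⊕ 0b11010110 = 0b00001101.
P'2: 0b01000101 ⊕ 0b11001000 ⊕ 0b11110101 = 0b01111000.

P'1 = 0b00001101, P'2 = 0b01111000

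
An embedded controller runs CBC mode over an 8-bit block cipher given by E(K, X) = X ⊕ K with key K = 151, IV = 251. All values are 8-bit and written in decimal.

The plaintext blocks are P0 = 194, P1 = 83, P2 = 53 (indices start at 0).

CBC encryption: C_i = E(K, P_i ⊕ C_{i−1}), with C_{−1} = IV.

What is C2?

C2 = 200

C0: P0 ⊕ 251 = 57; E(K, 57) = 174.
C1: P1 ⊕ 174 = 253; E(K, 253) = 106.
C2: P2 ⊕ 106 = 95; E(K, 95) = 200.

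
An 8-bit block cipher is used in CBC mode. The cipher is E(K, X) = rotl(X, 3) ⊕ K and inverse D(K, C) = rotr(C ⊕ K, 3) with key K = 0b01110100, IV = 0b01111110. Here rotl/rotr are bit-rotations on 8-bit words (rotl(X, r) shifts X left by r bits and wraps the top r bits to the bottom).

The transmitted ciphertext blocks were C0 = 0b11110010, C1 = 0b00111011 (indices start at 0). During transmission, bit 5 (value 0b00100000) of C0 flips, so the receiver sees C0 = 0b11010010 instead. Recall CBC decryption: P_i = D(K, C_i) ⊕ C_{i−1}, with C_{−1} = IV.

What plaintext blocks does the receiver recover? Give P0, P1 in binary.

P0 = 0b10101010, P1 = 0b00111011

Only C0 changed, to 0b11010010. In CBC, a change in C_i garbles P_i and flips the same bit in P_{i+1}. Decrypting the received ciphertext:
P0: D(K, 0b11010010) = 0b11010100; 0b11010100 ⊕ 0b01111110 = 0b10101010.
P1: D(K, 0b00111011) = 0b11101001; 0b11101001 ⊕ 0b11010010 = 0b00111011.
Blocks that differ from the original plaintext: P0, P1.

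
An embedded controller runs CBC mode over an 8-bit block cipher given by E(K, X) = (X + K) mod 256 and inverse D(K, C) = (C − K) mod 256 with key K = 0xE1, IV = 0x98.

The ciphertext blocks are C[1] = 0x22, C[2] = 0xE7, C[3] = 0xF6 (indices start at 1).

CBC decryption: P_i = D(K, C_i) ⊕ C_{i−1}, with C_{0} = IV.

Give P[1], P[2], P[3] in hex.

P[1] = 0xD9, P[2] = 0x24, P[3] = 0xF2

P[1]: D(K, 0x22) = 0x41; 0x41 ⊕ 0x98 = 0xD9.
P[2]: D(K, 0xE7) = 0x06; 0x06 ⊕ 0x22 = 0x24.
P[3]: D(K, 0xF6) = 0x15; 0x15 ⊕ 0xE7 = 0xF2.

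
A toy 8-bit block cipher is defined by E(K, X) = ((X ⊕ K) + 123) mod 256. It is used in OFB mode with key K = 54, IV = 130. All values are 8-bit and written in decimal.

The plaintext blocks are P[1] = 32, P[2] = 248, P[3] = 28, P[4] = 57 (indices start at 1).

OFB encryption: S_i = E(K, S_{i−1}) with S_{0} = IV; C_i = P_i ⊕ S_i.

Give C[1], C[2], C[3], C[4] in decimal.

C[1] = 15, C[2] = 108, C[3] = 1, C[4] = 159

C[1]: S = E(K, 130) = 47; 32 ⊕ 47 = 15.
C[2]: S = E(K, 47) = 148; 248 ⊕ 148 = 108.
C[3]: S = E(K, 148) = 29; 28 ⊕ 29 = 1.
C[4]: S = E(K, 29) = 166; 57 ⊕ 166 = 159.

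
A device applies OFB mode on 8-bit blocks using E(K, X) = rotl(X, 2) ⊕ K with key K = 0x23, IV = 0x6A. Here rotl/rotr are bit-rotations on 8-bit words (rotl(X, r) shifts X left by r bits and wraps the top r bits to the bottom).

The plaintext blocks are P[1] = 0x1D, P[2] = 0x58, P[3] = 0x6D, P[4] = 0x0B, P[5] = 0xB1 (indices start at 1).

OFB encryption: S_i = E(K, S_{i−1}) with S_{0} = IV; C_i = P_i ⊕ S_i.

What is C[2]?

C[1]: S = E(K, 0x6A) = 0x8A; 0x1D ⊕ 0x8A = 0x97.
C[2]: S = E(K, 0x8A) = 0x09; 0x58 ⊕ 0x09 = 0x51.

C[2] = 0x51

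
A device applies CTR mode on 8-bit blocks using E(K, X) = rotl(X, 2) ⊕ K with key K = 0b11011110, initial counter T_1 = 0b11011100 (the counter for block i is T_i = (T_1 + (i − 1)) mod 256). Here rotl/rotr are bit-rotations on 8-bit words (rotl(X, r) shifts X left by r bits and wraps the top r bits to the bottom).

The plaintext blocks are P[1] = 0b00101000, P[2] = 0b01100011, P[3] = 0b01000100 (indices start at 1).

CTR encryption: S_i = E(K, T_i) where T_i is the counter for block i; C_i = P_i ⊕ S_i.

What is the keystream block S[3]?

0b10100101

C[1]: T = 0b11011100, S = E(K, T) = 0b10101101; 0b00101000 ⊕ 0b10101101 = 0b10000101.
C[2]: T = 0b11011101, S = E(K, T) = 0b10101001; 0b01100011 ⊕ 0b10101001 = 0b11001010.
C[3]: T = 0b11011110, S = E(K, T) = 0b10100101; 0b01000100 ⊕ 0b10100101 = 0b11100001.
So S[3] = 0b10100101.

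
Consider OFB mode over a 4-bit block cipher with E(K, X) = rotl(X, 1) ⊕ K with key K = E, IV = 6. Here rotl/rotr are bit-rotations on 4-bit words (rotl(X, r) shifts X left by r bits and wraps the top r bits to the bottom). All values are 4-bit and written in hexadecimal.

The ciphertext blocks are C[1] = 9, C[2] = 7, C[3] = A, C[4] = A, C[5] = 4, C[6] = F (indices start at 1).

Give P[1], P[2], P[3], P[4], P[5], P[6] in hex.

P[1] = B, P[2] = D, P[3] = 1, P[4] = 3, P[5] = 9, P[6] = A

OFB decryption: S_i = E(K, S_{i−1}) with S_{0} = IV; P_i = C_i ⊕ S_i.
P[1]: S = E(K, 6) = 2; 9 ⊕ 2 = B.
P[2]: S = E(K, 2) = A; 7 ⊕ A = D.
P[3]: S = E(K, A) = B; A ⊕ B = 1.
P[4]: S = E(K, B) = 9; A ⊕ 9 = 3.
P[5]: S = E(K, 9) = D; 4 ⊕ D = 9.
P[6]: S = E(K, D) = 5; F ⊕ 5 = A.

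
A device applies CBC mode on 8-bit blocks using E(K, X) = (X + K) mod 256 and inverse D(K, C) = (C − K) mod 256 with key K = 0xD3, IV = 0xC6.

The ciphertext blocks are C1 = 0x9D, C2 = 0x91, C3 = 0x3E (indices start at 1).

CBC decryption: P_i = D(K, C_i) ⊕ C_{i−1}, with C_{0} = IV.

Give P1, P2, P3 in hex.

P1: D(K, 0x9D) = 0xCA; 0xCA ⊕ 0xC6 = 0x0C.
P2: D(K, 0x91) = 0xBE; 0xBE ⊕ 0x9D = 0x23.
P3: D(K, 0x3E) = 0x6B; 0x6B ⊕ 0x91 = 0xFA.

P1 = 0x0C, P2 = 0x23, P3 = 0xFA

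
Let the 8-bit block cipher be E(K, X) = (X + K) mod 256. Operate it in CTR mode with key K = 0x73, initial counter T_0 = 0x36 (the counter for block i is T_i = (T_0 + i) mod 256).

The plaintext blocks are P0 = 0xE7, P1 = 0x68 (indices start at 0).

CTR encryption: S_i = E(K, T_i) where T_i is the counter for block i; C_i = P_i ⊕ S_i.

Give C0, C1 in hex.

C0 = 0x4E, C1 = 0xC2

C0: T = 0x36, S = E(K, T) = 0xA9; 0xE7 ⊕ 0xA9 = 0x4E.
C1: T = 0x37, S = E(K, T) = 0xAA; 0x68 ⊕ 0xAA = 0xC2.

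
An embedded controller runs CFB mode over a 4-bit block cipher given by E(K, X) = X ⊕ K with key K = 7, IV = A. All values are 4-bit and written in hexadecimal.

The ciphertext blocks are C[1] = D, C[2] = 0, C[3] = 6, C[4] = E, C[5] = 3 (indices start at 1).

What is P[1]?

P[1] = 0

CFB decryption: P_i = C_i ⊕ E(K, C_{i−1}), with C_{0} = IV.
P[1]: E(K, A) = D; D ⊕ D = 0.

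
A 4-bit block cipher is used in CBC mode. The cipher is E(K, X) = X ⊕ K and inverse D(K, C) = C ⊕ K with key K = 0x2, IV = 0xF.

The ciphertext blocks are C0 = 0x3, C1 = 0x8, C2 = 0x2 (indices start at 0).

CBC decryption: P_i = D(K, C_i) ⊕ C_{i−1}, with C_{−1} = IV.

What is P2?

P2: D(K, 0x2) = 0x0; 0x0 ⊕ 0x8 = 0x8.

P2 = 0x8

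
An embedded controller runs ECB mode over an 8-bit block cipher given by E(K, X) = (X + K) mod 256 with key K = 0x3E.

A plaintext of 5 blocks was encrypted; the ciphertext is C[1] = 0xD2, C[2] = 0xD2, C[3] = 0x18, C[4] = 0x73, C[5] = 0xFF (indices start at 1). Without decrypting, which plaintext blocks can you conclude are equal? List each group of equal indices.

P[1] = P[2]

ECB encrypts each block independently with the same key, so equal ciphertext blocks imply equal plaintext blocks.
C[1] = C[2] = 0xD2, so P[1] = P[2].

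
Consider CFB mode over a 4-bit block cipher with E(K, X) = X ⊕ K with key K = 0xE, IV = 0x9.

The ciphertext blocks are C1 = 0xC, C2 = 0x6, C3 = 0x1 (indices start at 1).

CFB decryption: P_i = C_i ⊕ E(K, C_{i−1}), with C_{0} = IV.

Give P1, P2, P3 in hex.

P1 = 0xB, P2 = 0x4, P3 = 0x9

P1: E(K, 0x9) = 0x7; 0xC ⊕ 0x7 = 0xB.
P2: E(K, 0xC) = 0x2; 0x6 ⊕ 0x2 = 0x4.
P3: E(K, 0x6) = 0x8; 0x1 ⊕ 0x8 = 0x9.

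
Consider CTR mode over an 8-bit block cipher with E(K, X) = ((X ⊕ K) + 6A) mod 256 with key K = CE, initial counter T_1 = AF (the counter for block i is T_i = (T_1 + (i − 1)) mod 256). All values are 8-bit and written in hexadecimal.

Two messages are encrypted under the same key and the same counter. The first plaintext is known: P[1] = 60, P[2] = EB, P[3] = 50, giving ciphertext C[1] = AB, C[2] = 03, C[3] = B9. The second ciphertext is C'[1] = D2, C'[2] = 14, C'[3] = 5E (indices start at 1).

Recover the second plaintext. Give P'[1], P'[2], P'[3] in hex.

P'[1] = 19, P'[2] = FC, P'[3] = B7

In CTR with a reused counter, both messages share the same keystream S_i, so C_i ⊕ C'_i = P_i ⊕ P'_i and thus P'_i = P_i ⊕ C_i ⊕ C'_i.
P'[1]: 60 ⊕ AB ⊕ D2 = 19.
P'[2]: EB ⊕ 03 ⊕ 14 = FC.
P'[3]: 50 ⊕ B9 ⊕ 5E = B7.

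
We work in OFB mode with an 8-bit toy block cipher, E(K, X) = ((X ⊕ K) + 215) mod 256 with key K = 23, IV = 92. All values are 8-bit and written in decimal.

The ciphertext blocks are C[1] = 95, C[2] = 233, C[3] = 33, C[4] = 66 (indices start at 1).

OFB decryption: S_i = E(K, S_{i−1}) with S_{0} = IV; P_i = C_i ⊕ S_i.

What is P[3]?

P[3] = 211

P[1]: S = E(K, 92) = 34; 95 ⊕ 34 = 125.
P[2]: S = E(K, 34) = 12; 233 ⊕ 12 = 229.
P[3]: S = E(K, 12) = 242; 33 ⊕ 242 = 211.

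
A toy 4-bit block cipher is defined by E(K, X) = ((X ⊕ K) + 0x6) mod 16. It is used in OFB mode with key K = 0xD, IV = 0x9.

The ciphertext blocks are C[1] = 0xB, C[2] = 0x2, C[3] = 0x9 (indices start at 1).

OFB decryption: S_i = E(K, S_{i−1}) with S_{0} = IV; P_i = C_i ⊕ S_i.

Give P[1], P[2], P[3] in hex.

P[1]: S = E(K, 0x9) = 0xA; 0xB ⊕ 0xA = 0x1.
P[2]: S = E(K, 0xA) = 0xD; 0x2 ⊕ 0xD = 0xF.
P[3]: S = E(K, 0xD) = 0x6; 0x9 ⊕ 0x6 = 0xF.

P[1] = 0x1, P[2] = 0xF, P[3] = 0xF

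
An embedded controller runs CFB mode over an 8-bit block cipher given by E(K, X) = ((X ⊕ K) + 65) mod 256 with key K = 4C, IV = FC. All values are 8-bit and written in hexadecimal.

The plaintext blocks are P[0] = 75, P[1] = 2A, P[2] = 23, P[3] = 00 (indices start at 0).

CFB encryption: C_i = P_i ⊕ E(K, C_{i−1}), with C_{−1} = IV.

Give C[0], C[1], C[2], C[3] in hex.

C[0]: E(K, FC) = 15; 75 ⊕ 15 = 60.
C[1]: E(K, 60) = 91; 2A ⊕ 91 = BB.
C[2]: E(K, BB) = 5C; 23 ⊕ 5C = 7F.
C[3]: E(K, 7F) = 98; 00 ⊕ 98 = 98.

C[0] = 60, C[1] = BB, C[2] = 7F, C[3] = 98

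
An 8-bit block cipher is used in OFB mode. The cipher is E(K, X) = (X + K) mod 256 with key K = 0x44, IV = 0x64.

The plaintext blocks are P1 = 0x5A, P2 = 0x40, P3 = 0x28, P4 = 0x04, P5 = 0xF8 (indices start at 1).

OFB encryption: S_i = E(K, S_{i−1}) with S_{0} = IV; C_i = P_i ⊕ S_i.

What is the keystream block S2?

C1: S = E(K, 0x64) = 0xA8; 0x5A ⊕ 0xA8 = 0xF2.
C2: S = E(K, 0xA8) = 0xEC; 0x40 ⊕ 0xEC = 0xAC.
So S2 = 0xEC.

0xEC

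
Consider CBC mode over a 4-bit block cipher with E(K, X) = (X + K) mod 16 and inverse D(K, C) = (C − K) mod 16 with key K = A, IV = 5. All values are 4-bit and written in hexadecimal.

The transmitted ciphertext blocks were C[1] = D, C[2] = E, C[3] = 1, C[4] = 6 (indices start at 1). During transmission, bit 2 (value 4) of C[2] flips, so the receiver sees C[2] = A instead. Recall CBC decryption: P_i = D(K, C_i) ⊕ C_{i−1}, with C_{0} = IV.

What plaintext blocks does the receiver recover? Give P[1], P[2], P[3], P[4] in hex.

Only C[2] changed, to A. In CBC, a change in C_i garbles P_i and flips the same bit in P_{i+1}. Decrypting the received ciphertext:
P[1]: D(K, D) = 3; 3 ⊕ 5 = 6.
P[2]: D(K, A) = 0; 0 ⊕ D = D.
P[3]: D(K, 1) = 7; 7 ⊕ A = D.
P[4]: D(K, 6) = C; C ⊕ 1 = D.
Blocks that differ from the original plaintext: P[2], P[3].

P[1] = 6, P[2] = D, P[3] = D, P[4] = D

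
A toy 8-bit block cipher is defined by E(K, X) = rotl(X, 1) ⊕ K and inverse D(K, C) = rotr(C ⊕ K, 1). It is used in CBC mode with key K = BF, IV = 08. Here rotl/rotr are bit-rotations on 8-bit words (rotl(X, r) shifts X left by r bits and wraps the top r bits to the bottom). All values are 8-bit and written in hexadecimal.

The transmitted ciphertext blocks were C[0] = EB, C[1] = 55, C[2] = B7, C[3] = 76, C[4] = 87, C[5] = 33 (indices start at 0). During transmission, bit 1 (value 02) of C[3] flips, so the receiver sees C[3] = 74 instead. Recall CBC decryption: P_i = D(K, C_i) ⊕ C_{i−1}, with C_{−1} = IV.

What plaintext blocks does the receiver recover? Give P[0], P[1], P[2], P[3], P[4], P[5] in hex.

P[0] = 22, P[1] = 9E, P[2] = 51, P[3] = 52, P[4] = 68, P[5] = C1

Only C[3] changed, to 74. In CBC, a change in C_i garbles P_i and flips the same bit in P_{i+1}. Decrypting the received ciphertext:
P[0]: D(K, EB) = 2A; 2A ⊕ 08 = 22.
P[1]: D(K, 55) = 75; 75 ⊕ EB = 9E.
P[2]: D(K, B7) = 04; 04 ⊕ 55 = 51.
P[3]: D(K, 74) = E5; E5 ⊕ B7 = 52.
P[4]: D(K, 87) = 1C; 1C ⊕ 74 = 68.
P[5]: D(K, 33) = 46; 46 ⊕ 87 = C1.
Blocks that differ from the original plaintext: P[3], P[4].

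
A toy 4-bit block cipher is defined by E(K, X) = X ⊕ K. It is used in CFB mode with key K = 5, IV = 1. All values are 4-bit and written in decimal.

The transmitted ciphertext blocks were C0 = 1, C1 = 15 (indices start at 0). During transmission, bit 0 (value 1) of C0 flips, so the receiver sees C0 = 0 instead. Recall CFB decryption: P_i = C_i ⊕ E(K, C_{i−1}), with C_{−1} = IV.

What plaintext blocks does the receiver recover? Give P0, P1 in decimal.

P0 = 4, P1 = 10

Only C0 changed, to 0. In CFB, a change in C_i flips the same bit in P_i and garbles P_{i+1}. Decrypting the received ciphertext:
P0: E(K, 1) = 4; 0 ⊕ 4 = 4.
P1: E(K, 0) = 5; 15 ⊕ 5 = 10.
Blocks that differ from the original plaintext: P0, P1.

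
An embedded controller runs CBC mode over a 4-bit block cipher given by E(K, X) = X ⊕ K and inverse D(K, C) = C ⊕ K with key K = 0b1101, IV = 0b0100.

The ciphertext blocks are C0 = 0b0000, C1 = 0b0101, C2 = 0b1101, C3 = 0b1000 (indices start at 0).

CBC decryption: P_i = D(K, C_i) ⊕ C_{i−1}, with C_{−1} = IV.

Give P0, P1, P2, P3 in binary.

P0: D(K, 0b0000) = 0b1101; 0b1101 ⊕ 0b0100 = 0b1001.
P1: D(K, 0b0101) = 0b1000; 0b1000 ⊕ 0b0000 = 0b1000.
P2: D(K, 0b1101) = 0b0000; 0b0000 ⊕ 0b0101 = 0b0101.
P3: D(K, 0b1000) = 0b0101; 0b0101 ⊕ 0b1101 = 0b1000.

P0 = 0b1001, P1 = 0b1000, P2 = 0b0101, P3 = 0b1000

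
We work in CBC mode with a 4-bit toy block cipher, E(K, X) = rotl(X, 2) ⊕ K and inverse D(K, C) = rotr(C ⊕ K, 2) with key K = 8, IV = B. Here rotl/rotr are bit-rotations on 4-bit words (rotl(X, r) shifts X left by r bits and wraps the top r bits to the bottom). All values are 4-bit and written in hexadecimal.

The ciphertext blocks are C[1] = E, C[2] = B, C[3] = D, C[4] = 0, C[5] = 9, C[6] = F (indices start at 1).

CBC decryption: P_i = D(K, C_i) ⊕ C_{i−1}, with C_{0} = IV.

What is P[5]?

P[5] = 4

P[5]: D(K, 9) = 4; 4 ⊕ 0 = 4.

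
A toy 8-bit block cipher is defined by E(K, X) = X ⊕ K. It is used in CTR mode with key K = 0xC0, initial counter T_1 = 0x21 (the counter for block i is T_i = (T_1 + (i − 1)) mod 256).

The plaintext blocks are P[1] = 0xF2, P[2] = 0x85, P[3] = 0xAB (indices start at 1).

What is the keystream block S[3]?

0xE3

CTR encryption: S_i = E(K, T_i) where T_i is the counter for block i; C_i = P_i ⊕ S_i.
C[1]: T = 0x21, S = E(K, T) = 0xE1; 0xF2 ⊕ 0xE1 = 0x13.
C[2]: T = 0x22, S = E(K, T) = 0xE2; 0x85 ⊕ 0xE2 = 0x67.
C[3]: T = 0x23, S = E(K, T) = 0xE3; 0xAB ⊕ 0xE3 = 0x48.
So S[3] = 0xE3.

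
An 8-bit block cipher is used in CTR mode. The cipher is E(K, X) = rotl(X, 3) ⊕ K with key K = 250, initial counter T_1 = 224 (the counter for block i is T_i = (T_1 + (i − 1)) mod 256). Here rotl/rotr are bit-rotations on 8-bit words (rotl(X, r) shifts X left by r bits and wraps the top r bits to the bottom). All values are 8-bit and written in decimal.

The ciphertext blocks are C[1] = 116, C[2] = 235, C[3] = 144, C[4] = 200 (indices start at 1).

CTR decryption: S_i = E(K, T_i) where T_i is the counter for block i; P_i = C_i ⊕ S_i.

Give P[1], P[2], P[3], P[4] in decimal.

P[1]: T = 224, S = E(K, T) = 253; 116 ⊕ 253 = 137.
P[2]: T = 225, S = E(K, T) = 245; 235 ⊕ 245 = 30.
P[3]: T = 226, S = E(K, T) = 237; 144 ⊕ 237 = 125.
P[4]: T = 227, S = E(K, T) = 229; 200 ⊕ 229 = 45.

P[1] = 137, P[2] = 30, P[3] = 125, P[4] = 45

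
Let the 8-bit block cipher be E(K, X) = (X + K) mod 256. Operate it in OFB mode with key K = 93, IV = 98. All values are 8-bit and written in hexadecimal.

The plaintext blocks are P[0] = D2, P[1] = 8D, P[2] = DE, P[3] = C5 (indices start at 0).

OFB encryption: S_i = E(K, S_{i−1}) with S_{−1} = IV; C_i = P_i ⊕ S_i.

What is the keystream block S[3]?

C[0]: S = E(K, 98) = 2B; D2 ⊕ 2B = F9.
C[1]: S = E(K, 2B) = BE; 8D ⊕ BE = 33.
C[2]: S = E(K, BE) = 51; DE ⊕ 51 = 8F.
C[3]: S = E(K, 51) = E4; C5 ⊕ E4 = 21.
So S[3] = E4.

E4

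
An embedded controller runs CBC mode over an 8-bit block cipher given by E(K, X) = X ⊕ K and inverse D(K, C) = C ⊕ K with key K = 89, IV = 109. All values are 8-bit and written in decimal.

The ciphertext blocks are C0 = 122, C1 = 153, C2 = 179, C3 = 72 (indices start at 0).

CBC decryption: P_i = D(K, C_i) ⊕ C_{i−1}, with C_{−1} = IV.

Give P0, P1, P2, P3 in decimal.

P0: D(K, 122) = 35; 35 ⊕ 109 = 78.
P1: D(K, 153) = 192; 192 ⊕ 122 = 186.
P2: D(K, 179) = 234; 234 ⊕ 153 = 115.
P3: D(K, 72) = 17; 17 ⊕ 179 = 162.

P0 = 78, P1 = 186, P2 = 115, P3 = 162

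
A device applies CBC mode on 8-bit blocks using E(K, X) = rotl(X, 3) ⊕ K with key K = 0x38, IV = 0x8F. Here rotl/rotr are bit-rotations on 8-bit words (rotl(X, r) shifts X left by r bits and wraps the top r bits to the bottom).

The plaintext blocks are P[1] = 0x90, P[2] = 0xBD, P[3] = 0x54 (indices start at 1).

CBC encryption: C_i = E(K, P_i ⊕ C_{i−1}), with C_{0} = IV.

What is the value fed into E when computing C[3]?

0x87

C[1]: P[1] ⊕ 0x8F = 0x1F; E(K, 0x1F) = 0xC0.
C[2]: P[2] ⊕ 0xC0 = 0x7D; E(K, 0x7D) = 0xD3.
C[3]: P[3] ⊕ 0xD3 = 0x87; E(K, 0x87) = 0x04.
So the input to E for block [3] is 0x87.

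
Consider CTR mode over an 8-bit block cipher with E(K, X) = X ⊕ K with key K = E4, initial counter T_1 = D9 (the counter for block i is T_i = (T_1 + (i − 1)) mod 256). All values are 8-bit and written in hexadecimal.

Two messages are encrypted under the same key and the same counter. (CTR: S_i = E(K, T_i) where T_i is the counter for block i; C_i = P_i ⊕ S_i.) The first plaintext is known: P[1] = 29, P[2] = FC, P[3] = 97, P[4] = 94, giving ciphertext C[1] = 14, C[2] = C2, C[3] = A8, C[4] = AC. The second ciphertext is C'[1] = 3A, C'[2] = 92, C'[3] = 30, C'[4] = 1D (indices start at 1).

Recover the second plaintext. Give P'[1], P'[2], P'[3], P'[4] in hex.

P'[1] = 07, P'[2] = AC, P'[3] = 0F, P'[4] = 25

In CTR with a reused counter, both messages share the same keystream S_i, so C_i ⊕ C'_i = P_i ⊕ P'_i and thus P'_i = P_i ⊕ C_i ⊕ C'_i.
P'[1]: 29 ⊕ 14 ⊕ 3A = 07.
P'[2]: FC ⊕ C2 ⊕ 92 = AC.
P'[3]: 97 ⊕ A8 ⊕ 30 = 0F.
P'[4]: 94 ⊕ AC ⊕ 1D = 25.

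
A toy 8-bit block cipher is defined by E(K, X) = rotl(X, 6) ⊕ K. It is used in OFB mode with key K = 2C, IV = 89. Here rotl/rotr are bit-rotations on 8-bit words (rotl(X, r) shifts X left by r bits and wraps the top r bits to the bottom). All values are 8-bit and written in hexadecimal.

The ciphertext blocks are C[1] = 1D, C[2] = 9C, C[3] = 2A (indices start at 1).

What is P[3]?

P[3] = E9

OFB decryption: S_i = E(K, S_{i−1}) with S_{0} = IV; P_i = C_i ⊕ S_i.
P[1]: S = E(K, 89) = 4E; 1D ⊕ 4E = 53.
P[2]: S = E(K, 4E) = BF; 9C ⊕ BF = 23.
P[3]: S = E(K, BF) = C3; 2A ⊕ C3 = E9.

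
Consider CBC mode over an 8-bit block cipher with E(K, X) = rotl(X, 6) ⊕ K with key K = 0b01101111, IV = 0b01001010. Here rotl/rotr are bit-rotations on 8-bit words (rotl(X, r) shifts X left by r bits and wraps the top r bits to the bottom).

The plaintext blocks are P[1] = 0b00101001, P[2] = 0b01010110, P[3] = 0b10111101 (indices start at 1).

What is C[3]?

C[3] = 0b11000101

CBC encryption: C_i = E(K, P_i ⊕ C_{i−1}), with C_{0} = IV.
C[1]: P[1] ⊕ 0b01001010 = 0b01100011; E(K, 0b01100011) = 0b10110111.
C[2]: P[2] ⊕ 0b10110111 = 0b11100001; E(K, 0b11100001) = 0b00010111.
C[3]: P[3] ⊕ 0b00010111 = 0b10101010; E(K, 0b10101010) = 0b11000101.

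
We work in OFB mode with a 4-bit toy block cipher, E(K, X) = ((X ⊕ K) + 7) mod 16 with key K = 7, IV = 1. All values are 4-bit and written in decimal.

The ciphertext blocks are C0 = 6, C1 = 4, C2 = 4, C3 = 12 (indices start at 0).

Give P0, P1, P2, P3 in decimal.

OFB decryption: S_i = E(K, S_{i−1}) with S_{−1} = IV; P_i = C_i ⊕ S_i.
P0: S = E(K, 1) = 13; 6 ⊕ 13 = 11.
P1: S = E(K, 13) = 1; 4 ⊕ 1 = 5.
P2: S = E(K, 1) = 13; 4 ⊕ 13 = 9.
P3: S = E(K, 13) = 1; 12 ⊕ 1 = 13.

P0 = 11, P1 = 5, P2 = 9, P3 = 13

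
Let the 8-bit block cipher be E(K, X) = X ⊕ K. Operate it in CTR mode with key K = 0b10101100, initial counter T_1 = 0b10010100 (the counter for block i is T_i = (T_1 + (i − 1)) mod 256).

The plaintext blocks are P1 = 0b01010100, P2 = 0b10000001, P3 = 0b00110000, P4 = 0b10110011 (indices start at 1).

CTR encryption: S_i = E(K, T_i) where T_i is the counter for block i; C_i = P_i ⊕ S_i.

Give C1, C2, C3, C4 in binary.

C1 = 0b01101100, C2 = 0b10111000, C3 = 0b00001010, C4 = 0b10001000

C1: T = 0b10010100, S = E(K, T) = 0b00111000; 0b01010100 ⊕ 0b00111000 = 0b01101100.
C2: T = 0b10010101, S = E(K, T) = 0b00111001; 0b10000001 ⊕ 0b00111001 = 0b10111000.
C3: T = 0b10010110, S = E(K, T) = 0b00111010; 0b00110000 ⊕ 0b00111010 = 0b00001010.
C4: T = 0b10010111, S = E(K, T) = 0b00111011; 0b10110011 ⊕ 0b00111011 = 0b10001000.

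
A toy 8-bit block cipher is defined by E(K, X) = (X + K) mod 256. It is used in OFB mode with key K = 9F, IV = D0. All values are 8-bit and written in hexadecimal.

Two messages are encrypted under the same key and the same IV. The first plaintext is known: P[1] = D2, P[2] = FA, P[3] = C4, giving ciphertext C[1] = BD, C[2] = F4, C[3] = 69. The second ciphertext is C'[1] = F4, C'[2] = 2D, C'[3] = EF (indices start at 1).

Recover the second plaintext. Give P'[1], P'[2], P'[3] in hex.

In OFB with a reused IV, both messages share the same keystream S_i, so C_i ⊕ C'_i = P_i ⊕ P'_i and thus P'_i = P_i ⊕ C_i ⊕ C'_i.
P'[1]: D2 ⊕ BD ⊕ F4 = 9B.
P'[2]: FA ⊕ F4 ⊕ 2D = 23.
P'[3]: C4 ⊕ 69 ⊕ EF = 42.

P'[1] = 9B, P'[2] = 23, P'[3] = 42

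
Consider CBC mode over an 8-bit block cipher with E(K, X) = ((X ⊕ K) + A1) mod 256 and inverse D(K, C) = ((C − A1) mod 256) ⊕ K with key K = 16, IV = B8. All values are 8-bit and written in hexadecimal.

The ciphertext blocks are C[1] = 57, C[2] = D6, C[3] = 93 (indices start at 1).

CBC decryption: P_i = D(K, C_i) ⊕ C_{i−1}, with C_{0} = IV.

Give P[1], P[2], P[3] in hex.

P[1]: D(K, 57) = A0; A0 ⊕ B8 = 18.
P[2]: D(K, D6) = 23; 23 ⊕ 57 = 74.
P[3]: D(K, 93) = E4; E4 ⊕ D6 = 32.

P[1] = 18, P[2] = 74, P[3] = 32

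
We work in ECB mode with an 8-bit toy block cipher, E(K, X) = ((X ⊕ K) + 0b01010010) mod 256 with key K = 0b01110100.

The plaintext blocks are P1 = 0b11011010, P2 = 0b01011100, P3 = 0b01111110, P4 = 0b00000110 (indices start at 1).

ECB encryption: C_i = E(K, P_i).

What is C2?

C2 = 0b01111010

C2: E(K, 0b01011100) = 0b01111010.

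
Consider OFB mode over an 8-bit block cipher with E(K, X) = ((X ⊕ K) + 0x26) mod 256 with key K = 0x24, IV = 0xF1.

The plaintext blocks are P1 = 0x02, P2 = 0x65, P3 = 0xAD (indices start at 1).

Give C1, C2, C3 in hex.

OFB encryption: S_i = E(K, S_{i−1}) with S_{0} = IV; C_i = P_i ⊕ S_i.
C1: S = E(K, 0xF1) = 0xFB; 0x02 ⊕ 0xFB = 0xF9.
C2: S = E(K, 0xFB) = 0x05; 0x65 ⊕ 0x05 = 0x60.
C3: S = E(K, 0x05) = 0x47; 0xAD ⊕ 0x47 = 0xEA.

C1 = 0xF9, C2 = 0x60, C3 = 0xEA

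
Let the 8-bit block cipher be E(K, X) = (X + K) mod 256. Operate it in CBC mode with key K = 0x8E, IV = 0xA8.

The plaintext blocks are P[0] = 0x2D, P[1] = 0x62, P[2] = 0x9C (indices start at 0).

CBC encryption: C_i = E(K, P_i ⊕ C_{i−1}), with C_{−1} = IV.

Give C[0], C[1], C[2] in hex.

C[0]: P[0] ⊕ 0xA8 = 0x85; E(K, 0x85) = 0x13.
C[1]: P[1] ⊕ 0x13 = 0x71; E(K, 0x71) = 0xFF.
C[2]: P[2] ⊕ 0xFF = 0x63; E(K, 0x63) = 0xF1.

C[0] = 0x13, C[1] = 0xFF, C[2] = 0xF1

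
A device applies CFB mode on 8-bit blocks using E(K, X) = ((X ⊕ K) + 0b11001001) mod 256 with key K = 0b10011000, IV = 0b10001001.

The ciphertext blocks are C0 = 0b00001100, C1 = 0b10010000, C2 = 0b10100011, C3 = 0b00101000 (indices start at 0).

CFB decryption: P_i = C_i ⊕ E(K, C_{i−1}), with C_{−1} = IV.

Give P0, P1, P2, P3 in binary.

P0 = 0b11010110, P1 = 0b11001101, P2 = 0b01110010, P3 = 0b00101100

P0: E(K, 0b10001001) = 0b11011010; 0b00001100 ⊕ 0b11011010 = 0b11010110.
P1: E(K, 0b00001100) = 0b01011101; 0b10010000 ⊕ 0b01011101 = 0b11001101.
P2: E(K, 0b10010000) = 0b11010001; 0b10100011 ⊕ 0b11010001 = 0b01110010.
P3: E(K, 0b10100011) = 0b00000100; 0b00101000 ⊕ 0b00000100 = 0b00101100.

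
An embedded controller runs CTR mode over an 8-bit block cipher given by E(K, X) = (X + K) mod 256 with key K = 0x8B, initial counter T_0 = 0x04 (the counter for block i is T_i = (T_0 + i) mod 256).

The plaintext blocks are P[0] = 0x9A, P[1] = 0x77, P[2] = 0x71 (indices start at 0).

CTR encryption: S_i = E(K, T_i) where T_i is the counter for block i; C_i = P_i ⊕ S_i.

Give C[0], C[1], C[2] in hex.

C[0] = 0x15, C[1] = 0xE7, C[2] = 0xE0

C[0]: T = 0x04, S = E(K, T) = 0x8F; 0x9A ⊕ 0x8F = 0x15.
C[1]: T = 0x05, S = E(K, T) = 0x90; 0x77 ⊕ 0x90 = 0xE7.
C[2]: T = 0x06, S = E(K, T) = 0x91; 0x71 ⊕ 0x91 = 0xE0.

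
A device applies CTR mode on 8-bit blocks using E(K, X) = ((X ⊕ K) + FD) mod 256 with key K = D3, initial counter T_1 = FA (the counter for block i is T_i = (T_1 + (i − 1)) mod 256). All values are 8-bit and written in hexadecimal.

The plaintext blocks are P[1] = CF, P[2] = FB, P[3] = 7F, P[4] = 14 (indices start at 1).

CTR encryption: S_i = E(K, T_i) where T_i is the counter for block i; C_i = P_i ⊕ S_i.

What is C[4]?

C[4] = 3F

C[1]: T = FA, S = E(K, T) = 26; CF ⊕ 26 = E9.
C[2]: T = FB, S = E(K, T) = 25; FB ⊕ 25 = DE.
C[3]: T = FC, S = E(K, T) = 2C; 7F ⊕ 2C = 53.
C[4]: T = FD, S = E(K, T) = 2B; 14 ⊕ 2B = 3F.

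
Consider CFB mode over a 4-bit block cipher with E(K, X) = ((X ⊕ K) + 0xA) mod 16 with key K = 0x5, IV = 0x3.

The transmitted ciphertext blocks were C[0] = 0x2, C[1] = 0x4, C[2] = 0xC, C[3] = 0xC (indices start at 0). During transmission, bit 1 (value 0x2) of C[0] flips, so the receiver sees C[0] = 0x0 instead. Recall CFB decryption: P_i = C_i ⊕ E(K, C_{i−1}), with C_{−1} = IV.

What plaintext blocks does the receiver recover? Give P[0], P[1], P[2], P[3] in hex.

Only C[0] changed, to 0x0. In CFB, a change in C_i flips the same bit in P_i and garbles P_{i+1}. Decrypting the received ciphertext:
P[0]: E(K, 0x3) = 0x0; 0x0 ⊕ 0x0 = 0x0.
P[1]: E(K, 0x0) = 0xF; 0x4 ⊕ 0xF = 0xB.
P[2]: E(K, 0x4) = 0xB; 0xC ⊕ 0xB = 0x7.
P[3]: E(K, 0xC) = 0x3; 0xC ⊕ 0x3 = 0xF.
Blocks that differ from the original plaintext: P[0], P[1].

P[0] = 0x0, P[1] = 0xB, P[2] = 0x7, P[3] = 0xF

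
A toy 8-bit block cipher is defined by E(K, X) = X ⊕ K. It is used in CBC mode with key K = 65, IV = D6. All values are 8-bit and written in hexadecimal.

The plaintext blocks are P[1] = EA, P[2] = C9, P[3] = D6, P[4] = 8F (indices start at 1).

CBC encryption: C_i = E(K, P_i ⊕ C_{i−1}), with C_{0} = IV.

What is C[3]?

C[1]: P[1] ⊕ D6 = 3C; E(K, 3C) = 59.
C[2]: P[2] ⊕ 59 = 90; E(K, 90) = F5.
C[3]: P[3] ⊕ F5 = 23; E(K, 23) = 46.

C[3] = 46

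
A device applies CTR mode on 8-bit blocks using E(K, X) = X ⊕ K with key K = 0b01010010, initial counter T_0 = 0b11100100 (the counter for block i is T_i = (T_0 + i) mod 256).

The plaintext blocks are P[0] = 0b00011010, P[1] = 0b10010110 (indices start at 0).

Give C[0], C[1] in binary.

C[0] = 0b10101100, C[1] = 0b00100001

CTR encryption: S_i = E(K, T_i) where T_i is the counter for block i; C_i = P_i ⊕ S_i.
C[0]: T = 0b11100100, S = E(K, T) = 0b10110110; 0b00011010 ⊕ 0b10110110 = 0b10101100.
C[1]: T = 0b11100101, S = E(K, T) = 0b10110111; 0b10010110 ⊕ 0b10110111 = 0b00100001.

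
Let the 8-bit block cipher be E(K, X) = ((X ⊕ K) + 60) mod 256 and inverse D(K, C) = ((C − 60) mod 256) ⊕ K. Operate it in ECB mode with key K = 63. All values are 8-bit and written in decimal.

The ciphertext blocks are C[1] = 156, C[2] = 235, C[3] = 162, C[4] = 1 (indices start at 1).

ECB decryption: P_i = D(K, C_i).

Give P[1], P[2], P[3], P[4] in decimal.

P[1]: D(K, 156) = 95.
P[2]: D(K, 235) = 144.
P[3]: D(K, 162) = 89.
P[4]: D(K, 1) = 250.

P[1] = 95, P[2] = 144, P[3] = 89, P[4] = 250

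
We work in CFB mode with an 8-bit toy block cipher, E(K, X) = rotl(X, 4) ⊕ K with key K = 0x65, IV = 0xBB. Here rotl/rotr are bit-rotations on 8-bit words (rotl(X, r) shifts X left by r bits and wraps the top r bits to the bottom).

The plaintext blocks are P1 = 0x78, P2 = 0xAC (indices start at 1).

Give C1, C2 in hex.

CFB encryption: C_i = P_i ⊕ E(K, C_{i−1}), with C_{0} = IV.
C1: E(K, 0xBB) = 0xDE; 0x78 ⊕ 0xDE = 0xA6.
C2: E(K, 0xA6) = 0x0F; 0xAC ⊕ 0x0F = 0xA3.

C1 = 0xA6, C2 = 0xA3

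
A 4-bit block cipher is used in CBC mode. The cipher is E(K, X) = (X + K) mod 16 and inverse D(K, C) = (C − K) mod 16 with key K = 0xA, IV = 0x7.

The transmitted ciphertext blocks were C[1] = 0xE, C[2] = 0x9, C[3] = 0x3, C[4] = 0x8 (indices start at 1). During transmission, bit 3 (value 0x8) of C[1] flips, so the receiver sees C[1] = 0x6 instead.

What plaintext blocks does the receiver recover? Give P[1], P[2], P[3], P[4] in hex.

P[1] = 0xB, P[2] = 0x9, P[3] = 0x0, P[4] = 0xD

CBC decryption: P_i = D(K, C_i) ⊕ C_{i−1}, with C_{0} = IV.
Only C[1] changed, to 0x6. In CBC, a change in C_i garbles P_i and flips the same bit in P_{i+1}. Decrypting the received ciphertext:
P[1]: D(K, 0x6) = 0xC; 0xC ⊕ 0x7 = 0xB.
P[2]: D(K, 0x9) = 0xF; 0xF ⊕ 0x6 = 0x9.
P[3]: D(K, 0x3) = 0x9; 0x9 ⊕ 0x9 = 0x0.
P[4]: D(K, 0x8) = 0xE; 0xE ⊕ 0x3 = 0xD.
Blocks that differ from the original plaintext: P[1], P[2].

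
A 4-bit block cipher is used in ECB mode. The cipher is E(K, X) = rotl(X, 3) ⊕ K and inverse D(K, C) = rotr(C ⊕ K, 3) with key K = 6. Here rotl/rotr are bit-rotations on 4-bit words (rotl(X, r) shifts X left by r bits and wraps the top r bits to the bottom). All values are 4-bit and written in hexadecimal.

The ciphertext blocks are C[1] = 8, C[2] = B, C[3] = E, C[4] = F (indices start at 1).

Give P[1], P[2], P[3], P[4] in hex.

P[1] = D, P[2] = B, P[3] = 1, P[4] = 3

ECB decryption: P_i = D(K, C_i).
P[1]: D(K, 8) = D.
P[2]: D(K, B) = B.
P[3]: D(K, E) = 1.
P[4]: D(K, F) = 3.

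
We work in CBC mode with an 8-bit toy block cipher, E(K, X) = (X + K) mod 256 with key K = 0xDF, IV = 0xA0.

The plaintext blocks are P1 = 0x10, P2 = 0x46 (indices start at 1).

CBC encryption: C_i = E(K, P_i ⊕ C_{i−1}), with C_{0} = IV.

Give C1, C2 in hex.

C1: P1 ⊕ 0xA0 = 0xB0; E(K, 0xB0) = 0x8F.
C2: P2 ⊕ 0x8F = 0xC9; E(K, 0xC9) = 0xA8.

C1 = 0x8F, C2 = 0xA8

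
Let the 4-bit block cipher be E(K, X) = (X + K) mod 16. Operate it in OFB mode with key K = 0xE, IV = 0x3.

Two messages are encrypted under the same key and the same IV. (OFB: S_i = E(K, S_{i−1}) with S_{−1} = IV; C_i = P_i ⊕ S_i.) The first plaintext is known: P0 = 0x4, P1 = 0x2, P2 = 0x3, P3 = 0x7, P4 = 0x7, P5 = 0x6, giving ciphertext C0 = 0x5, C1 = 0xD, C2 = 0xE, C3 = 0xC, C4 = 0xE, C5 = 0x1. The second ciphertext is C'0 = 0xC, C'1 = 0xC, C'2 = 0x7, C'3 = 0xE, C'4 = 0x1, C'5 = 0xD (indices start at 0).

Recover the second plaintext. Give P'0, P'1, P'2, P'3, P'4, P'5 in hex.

P'0 = 0xD, P'1 = 0x3, P'2 = 0xA, P'3 = 0x5, P'4 = 0x8, P'5 = 0xA

In OFB with a reused IV, both messages share the same keystream S_i, so C_i ⊕ C'_i = P_i ⊕ P'_i and thus P'_i = P_i ⊕ C_i ⊕ C'_i.
P'0: 0x4 ⊕ 0x5 ⊕ 0xC = 0xD.
P'1: 0x2 ⊕ 0xD ⊕ 0xC = 0x3.
P'2: 0x3 ⊕ 0xE ⊕ 0x7 = 0xA.
P'3: 0x7 ⊕ 0xC ⊕ 0xE = 0x5.
P'4: 0x7 ⊕ 0xE ⊕ 0x1 = 0x8.
P'5: 0x6 ⊕ 0x1 ⊕ 0xD = 0xA.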